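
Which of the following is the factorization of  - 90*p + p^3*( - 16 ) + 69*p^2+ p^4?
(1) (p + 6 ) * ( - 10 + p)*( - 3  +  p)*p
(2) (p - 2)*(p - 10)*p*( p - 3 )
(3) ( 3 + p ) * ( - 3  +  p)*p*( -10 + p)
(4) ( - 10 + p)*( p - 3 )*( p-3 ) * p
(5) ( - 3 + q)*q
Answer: 4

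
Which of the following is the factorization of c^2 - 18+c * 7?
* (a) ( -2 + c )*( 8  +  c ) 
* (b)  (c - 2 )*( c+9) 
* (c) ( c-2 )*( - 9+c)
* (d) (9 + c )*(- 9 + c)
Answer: b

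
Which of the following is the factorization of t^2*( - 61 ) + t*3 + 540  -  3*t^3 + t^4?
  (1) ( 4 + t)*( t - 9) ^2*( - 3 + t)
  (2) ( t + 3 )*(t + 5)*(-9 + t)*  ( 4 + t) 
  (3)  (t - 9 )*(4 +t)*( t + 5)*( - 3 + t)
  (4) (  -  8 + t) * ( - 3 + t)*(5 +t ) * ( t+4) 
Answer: 3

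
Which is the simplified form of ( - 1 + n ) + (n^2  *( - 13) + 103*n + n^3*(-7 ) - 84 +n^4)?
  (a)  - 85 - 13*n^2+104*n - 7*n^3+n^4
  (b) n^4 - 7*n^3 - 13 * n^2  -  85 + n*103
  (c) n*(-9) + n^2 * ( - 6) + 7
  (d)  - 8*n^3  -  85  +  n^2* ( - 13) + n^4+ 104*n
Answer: a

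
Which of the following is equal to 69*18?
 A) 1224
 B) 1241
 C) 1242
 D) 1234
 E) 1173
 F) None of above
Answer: C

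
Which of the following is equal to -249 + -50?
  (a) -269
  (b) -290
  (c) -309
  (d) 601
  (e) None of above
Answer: e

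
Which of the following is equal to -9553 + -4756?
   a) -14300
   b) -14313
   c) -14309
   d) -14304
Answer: c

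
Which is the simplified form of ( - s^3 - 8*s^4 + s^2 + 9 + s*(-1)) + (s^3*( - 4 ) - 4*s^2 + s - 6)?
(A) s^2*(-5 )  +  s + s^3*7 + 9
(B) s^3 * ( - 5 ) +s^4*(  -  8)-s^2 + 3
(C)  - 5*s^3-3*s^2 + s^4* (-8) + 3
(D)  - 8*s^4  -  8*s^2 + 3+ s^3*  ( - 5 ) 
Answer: C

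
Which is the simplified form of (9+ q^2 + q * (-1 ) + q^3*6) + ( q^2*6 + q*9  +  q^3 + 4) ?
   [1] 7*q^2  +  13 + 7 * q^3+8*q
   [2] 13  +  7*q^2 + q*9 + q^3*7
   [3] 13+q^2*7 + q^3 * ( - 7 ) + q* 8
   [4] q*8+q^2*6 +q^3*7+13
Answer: 1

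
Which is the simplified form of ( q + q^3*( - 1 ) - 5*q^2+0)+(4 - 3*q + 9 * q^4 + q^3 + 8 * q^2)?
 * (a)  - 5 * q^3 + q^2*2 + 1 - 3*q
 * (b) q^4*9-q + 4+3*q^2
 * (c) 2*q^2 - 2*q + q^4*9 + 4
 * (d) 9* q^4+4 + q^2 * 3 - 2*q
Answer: d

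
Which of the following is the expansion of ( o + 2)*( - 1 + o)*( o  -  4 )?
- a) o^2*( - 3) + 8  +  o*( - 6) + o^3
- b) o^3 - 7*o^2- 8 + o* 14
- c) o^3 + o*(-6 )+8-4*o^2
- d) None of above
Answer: a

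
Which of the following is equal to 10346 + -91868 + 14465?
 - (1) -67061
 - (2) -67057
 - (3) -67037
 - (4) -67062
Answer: 2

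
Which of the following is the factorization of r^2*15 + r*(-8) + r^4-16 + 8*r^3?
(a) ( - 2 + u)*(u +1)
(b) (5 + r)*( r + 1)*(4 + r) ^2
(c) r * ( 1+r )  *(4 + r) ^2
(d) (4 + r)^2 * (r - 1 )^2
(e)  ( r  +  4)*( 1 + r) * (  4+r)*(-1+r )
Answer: e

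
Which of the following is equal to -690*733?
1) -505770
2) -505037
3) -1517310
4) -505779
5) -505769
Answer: 1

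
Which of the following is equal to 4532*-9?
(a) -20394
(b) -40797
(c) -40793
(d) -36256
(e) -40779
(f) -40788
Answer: f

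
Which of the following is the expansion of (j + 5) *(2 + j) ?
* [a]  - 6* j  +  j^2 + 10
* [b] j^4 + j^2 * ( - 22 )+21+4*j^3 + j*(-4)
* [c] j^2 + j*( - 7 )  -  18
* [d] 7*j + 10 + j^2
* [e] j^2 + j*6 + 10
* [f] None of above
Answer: d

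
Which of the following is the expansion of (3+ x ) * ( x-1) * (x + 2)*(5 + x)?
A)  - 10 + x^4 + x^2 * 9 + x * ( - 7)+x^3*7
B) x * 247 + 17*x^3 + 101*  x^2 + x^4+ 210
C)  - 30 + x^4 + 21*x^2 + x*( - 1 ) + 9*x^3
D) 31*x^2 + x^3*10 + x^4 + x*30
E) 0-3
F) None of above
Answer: C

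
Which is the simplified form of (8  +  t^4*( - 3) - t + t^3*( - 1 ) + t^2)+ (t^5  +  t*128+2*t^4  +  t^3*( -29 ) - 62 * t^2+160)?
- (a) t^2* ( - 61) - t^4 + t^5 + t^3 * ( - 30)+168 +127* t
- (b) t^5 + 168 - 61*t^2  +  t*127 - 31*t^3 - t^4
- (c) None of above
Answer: a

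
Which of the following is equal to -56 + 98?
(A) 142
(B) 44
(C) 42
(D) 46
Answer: C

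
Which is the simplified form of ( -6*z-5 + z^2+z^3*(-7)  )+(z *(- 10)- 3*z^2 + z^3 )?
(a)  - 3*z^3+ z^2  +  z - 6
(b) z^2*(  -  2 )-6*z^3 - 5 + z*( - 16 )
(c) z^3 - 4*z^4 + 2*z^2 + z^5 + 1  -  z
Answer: b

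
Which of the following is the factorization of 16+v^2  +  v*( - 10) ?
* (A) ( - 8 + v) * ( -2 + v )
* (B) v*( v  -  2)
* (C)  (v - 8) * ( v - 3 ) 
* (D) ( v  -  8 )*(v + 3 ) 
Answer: A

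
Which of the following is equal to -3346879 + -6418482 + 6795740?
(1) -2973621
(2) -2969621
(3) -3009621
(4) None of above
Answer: 2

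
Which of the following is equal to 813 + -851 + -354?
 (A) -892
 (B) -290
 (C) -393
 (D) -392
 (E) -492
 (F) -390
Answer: D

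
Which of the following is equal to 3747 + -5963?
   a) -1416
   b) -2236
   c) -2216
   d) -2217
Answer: c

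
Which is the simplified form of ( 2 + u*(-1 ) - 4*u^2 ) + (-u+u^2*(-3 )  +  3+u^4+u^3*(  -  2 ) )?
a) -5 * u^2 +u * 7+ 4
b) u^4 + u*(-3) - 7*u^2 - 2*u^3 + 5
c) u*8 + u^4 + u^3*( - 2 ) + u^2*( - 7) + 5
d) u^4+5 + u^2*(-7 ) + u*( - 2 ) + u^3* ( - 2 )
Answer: d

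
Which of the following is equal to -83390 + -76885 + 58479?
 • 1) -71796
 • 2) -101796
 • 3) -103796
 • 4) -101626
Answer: 2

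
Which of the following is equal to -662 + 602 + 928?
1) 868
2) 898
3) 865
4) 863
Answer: 1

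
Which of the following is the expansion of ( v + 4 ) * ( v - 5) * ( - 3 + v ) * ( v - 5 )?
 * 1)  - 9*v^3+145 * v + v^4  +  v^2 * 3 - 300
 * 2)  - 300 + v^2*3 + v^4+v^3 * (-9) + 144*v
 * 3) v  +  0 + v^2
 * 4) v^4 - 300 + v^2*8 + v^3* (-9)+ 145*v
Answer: 1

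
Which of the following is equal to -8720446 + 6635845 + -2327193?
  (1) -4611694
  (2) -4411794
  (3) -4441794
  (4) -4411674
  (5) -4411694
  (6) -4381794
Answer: 2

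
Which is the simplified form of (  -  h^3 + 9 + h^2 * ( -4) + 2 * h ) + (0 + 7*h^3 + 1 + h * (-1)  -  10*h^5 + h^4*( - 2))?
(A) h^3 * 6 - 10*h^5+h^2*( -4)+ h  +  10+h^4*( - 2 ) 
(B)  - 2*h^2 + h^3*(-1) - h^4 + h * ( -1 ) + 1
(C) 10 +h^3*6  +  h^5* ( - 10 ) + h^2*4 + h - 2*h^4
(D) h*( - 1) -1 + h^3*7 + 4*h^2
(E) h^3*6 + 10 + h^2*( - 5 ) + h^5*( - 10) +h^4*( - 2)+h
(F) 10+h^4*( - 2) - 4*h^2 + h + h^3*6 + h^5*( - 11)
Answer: A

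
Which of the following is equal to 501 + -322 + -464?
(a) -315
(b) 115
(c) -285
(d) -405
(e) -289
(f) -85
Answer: c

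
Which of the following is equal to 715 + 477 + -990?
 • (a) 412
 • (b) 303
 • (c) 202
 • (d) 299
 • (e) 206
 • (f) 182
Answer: c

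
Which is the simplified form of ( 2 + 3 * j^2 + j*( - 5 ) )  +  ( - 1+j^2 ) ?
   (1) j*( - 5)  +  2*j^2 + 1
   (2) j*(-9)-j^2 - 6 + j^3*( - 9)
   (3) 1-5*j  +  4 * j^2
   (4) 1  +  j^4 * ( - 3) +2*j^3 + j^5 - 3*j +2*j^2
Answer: 3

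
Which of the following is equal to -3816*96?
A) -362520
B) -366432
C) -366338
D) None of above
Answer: D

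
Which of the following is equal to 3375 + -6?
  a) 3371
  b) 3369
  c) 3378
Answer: b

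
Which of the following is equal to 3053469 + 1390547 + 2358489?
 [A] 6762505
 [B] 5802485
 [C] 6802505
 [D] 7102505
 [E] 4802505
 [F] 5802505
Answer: C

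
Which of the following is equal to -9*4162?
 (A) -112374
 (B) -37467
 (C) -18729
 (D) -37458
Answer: D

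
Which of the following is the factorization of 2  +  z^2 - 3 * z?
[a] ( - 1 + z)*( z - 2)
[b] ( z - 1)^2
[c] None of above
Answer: a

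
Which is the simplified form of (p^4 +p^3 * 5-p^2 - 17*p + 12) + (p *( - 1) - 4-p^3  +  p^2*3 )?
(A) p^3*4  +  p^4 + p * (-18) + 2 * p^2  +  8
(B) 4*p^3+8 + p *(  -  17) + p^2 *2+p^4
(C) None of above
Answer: A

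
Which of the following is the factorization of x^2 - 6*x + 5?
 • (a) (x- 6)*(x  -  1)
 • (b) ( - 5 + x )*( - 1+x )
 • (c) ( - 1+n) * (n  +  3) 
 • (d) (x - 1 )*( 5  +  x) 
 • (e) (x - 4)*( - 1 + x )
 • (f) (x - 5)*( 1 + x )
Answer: b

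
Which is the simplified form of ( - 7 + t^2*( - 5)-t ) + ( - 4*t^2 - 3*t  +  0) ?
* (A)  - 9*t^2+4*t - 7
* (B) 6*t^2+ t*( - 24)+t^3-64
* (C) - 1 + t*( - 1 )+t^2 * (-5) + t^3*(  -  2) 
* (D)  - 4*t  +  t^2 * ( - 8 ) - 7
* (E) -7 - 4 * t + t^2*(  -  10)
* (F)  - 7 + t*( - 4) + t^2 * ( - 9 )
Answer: F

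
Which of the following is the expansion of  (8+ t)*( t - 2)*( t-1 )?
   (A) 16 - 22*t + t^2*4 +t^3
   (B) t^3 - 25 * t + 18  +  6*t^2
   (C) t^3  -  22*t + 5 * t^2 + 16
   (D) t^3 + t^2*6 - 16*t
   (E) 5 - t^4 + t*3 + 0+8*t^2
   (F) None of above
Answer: C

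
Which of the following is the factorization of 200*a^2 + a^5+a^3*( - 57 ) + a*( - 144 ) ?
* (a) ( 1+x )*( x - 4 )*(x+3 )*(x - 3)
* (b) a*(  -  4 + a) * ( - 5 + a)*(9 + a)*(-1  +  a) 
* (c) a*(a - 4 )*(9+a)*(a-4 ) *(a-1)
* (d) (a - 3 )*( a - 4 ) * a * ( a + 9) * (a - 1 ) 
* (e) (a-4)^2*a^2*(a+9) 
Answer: c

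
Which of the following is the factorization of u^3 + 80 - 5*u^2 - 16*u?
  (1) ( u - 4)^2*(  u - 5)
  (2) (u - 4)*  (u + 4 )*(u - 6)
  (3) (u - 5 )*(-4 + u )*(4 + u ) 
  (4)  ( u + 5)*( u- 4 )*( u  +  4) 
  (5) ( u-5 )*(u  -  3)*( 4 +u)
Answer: 3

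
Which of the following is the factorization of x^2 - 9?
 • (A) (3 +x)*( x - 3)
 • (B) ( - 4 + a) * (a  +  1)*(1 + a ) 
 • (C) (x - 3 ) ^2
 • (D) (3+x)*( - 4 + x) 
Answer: A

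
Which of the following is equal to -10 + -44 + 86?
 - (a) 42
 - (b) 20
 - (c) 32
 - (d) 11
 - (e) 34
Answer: c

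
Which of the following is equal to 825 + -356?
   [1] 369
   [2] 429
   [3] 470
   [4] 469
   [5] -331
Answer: 4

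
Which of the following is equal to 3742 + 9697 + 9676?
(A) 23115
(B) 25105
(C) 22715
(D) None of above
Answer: A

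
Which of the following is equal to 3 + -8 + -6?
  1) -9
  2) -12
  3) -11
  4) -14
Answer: 3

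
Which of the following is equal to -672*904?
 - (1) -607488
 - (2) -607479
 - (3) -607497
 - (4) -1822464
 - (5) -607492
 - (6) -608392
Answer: 1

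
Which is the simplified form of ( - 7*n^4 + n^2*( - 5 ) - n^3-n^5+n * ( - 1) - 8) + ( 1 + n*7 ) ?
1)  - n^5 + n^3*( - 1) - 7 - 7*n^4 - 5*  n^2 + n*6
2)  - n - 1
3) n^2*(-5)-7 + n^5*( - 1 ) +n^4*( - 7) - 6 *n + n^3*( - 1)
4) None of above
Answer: 1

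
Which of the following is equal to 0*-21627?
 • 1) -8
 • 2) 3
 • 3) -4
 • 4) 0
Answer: 4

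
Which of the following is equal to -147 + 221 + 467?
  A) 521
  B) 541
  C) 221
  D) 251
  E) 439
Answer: B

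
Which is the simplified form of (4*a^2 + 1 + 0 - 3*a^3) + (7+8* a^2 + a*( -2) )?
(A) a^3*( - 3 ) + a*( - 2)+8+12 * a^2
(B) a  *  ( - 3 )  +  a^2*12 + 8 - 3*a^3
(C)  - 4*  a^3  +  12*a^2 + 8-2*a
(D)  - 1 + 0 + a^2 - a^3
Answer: A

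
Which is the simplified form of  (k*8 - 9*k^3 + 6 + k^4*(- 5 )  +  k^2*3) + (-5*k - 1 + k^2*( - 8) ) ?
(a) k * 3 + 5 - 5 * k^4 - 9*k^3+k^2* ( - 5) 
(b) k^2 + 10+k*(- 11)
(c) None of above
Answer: a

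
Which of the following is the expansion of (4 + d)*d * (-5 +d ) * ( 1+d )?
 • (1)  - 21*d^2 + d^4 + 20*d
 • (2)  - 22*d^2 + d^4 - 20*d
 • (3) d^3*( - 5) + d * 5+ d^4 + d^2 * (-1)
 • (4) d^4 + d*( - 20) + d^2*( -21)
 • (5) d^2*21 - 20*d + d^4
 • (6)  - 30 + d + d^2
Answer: 4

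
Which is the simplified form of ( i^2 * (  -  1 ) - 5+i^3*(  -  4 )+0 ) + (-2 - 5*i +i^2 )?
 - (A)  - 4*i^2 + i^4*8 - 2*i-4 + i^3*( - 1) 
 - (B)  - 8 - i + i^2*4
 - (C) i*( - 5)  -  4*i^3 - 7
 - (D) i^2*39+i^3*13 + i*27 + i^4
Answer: C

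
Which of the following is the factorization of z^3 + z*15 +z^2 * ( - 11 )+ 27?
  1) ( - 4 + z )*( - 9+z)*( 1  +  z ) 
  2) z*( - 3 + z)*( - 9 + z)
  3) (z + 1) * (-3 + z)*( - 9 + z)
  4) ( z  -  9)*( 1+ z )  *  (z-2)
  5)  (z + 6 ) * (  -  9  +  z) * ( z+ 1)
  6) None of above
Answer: 3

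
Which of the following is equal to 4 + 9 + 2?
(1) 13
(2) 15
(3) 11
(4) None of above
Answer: 2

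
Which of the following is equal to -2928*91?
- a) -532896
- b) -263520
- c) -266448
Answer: c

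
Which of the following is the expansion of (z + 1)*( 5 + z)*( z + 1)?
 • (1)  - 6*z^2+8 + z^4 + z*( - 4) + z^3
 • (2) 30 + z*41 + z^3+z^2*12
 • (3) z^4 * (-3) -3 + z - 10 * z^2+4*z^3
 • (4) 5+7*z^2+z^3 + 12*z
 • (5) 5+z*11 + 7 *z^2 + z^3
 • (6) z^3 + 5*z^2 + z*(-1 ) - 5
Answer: 5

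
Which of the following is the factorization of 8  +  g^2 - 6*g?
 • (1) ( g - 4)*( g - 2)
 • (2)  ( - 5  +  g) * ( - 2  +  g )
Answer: 1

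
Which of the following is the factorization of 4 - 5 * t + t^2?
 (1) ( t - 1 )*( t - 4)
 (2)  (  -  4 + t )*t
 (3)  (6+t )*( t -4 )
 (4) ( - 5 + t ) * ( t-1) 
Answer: 1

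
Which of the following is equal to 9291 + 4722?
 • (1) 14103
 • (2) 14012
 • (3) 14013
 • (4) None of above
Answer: 3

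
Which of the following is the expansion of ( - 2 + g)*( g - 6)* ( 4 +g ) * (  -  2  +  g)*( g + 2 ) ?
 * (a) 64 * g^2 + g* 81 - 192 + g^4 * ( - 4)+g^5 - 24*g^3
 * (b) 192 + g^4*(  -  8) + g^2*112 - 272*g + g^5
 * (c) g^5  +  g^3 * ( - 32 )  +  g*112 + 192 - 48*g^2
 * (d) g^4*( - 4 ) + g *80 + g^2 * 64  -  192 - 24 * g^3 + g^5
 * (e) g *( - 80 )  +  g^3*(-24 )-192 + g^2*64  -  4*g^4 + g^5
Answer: d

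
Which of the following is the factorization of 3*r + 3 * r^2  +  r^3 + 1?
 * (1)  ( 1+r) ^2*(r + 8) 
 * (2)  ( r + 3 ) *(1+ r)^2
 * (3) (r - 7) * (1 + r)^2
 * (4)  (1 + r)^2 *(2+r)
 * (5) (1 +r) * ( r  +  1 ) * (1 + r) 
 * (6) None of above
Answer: 5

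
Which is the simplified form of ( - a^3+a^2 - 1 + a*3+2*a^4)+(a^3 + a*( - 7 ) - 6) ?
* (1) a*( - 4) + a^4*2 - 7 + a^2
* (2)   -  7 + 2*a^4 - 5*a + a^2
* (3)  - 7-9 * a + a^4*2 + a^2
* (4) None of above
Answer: 1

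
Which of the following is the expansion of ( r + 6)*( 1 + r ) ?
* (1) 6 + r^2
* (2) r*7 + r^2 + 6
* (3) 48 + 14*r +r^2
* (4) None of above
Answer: 2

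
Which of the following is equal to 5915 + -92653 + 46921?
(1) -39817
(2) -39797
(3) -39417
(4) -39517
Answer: 1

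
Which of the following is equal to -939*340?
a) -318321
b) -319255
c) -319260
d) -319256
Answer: c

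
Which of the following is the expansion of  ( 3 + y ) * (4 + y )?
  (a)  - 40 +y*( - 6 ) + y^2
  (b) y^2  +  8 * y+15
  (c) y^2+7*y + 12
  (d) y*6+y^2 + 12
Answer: c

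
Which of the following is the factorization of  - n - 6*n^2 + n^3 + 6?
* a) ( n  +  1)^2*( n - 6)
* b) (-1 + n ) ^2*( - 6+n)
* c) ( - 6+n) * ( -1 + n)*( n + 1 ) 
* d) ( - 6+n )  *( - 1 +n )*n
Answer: c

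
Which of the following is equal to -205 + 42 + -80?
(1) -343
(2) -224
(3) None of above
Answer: 3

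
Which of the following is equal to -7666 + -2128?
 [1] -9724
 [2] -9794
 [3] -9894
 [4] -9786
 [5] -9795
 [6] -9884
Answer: 2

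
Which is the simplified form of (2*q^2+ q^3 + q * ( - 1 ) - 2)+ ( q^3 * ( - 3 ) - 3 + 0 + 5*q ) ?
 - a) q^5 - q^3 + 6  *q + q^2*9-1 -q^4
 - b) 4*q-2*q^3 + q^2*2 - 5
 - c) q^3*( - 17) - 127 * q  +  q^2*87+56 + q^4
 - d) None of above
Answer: b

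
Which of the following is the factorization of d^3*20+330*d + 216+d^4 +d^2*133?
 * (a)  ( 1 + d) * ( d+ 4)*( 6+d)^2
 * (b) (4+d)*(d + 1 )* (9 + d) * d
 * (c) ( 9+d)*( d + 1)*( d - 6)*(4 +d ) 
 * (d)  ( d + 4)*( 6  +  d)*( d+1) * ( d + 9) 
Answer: d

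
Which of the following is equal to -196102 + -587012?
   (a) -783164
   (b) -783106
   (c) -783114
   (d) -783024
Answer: c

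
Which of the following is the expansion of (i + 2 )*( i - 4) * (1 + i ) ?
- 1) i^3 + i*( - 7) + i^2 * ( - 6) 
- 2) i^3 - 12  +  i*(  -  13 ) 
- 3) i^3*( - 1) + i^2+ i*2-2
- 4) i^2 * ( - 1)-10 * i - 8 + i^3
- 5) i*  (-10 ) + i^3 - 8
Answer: 4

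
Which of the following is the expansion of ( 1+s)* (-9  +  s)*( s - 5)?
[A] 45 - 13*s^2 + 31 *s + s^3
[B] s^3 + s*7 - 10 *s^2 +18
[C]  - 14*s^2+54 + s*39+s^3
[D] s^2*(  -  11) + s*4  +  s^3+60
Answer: A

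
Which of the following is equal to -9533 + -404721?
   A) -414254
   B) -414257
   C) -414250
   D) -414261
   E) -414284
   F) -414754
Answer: A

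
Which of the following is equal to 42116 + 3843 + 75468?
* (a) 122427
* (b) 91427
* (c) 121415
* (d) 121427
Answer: d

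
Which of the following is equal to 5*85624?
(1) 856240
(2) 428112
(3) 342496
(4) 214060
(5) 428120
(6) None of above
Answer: 5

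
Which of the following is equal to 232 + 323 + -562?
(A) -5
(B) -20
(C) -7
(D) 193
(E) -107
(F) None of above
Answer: C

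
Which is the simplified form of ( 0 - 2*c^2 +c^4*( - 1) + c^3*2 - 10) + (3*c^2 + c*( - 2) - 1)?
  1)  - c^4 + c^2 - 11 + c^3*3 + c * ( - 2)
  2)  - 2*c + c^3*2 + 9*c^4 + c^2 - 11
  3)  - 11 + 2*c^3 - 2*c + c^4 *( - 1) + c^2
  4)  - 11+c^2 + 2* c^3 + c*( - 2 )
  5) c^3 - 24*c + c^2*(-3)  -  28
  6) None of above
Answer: 3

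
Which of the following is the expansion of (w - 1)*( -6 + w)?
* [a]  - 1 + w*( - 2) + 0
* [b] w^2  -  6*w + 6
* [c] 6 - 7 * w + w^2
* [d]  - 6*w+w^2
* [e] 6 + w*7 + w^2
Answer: c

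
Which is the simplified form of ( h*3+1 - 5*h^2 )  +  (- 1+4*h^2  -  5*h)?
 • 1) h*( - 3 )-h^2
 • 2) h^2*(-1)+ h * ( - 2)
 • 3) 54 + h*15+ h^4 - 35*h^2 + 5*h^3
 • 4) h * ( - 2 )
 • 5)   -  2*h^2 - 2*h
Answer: 2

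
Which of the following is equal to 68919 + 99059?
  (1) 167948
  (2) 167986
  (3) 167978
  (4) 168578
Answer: 3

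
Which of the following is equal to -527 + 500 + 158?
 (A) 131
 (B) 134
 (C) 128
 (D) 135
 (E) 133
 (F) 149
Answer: A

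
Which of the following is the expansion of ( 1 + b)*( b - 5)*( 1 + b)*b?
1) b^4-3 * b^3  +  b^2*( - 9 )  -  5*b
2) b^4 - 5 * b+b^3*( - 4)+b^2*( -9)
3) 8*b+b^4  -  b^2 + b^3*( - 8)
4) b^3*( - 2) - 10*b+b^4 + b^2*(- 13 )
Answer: 1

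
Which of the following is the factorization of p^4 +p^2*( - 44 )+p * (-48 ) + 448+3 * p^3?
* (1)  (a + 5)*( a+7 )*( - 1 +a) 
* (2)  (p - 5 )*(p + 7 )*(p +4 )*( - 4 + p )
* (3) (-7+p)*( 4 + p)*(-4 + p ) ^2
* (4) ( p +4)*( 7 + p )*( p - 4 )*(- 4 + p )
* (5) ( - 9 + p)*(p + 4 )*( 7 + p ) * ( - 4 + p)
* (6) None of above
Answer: 4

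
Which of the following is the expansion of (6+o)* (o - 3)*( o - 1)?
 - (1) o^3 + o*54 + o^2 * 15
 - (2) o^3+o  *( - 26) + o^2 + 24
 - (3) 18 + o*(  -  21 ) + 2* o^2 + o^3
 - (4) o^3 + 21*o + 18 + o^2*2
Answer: 3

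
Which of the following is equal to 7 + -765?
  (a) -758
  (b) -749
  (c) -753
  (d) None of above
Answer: a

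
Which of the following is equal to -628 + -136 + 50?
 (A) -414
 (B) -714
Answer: B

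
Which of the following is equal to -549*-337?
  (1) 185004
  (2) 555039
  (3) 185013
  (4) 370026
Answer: 3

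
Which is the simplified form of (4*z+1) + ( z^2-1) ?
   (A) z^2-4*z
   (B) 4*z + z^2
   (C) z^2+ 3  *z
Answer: B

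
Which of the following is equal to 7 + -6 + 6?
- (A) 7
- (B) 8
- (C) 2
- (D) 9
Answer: A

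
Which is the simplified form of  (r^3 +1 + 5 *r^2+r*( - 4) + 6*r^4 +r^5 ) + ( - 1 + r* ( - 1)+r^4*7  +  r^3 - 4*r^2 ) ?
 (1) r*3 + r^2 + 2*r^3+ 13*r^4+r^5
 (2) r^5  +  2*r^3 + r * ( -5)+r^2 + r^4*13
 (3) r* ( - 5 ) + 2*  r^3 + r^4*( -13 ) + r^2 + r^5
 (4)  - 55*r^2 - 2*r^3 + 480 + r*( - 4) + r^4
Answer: 2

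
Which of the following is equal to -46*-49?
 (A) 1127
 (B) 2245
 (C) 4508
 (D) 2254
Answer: D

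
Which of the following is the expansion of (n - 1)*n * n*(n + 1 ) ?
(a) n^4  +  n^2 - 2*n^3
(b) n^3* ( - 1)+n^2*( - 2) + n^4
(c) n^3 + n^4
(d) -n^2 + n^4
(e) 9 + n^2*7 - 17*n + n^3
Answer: d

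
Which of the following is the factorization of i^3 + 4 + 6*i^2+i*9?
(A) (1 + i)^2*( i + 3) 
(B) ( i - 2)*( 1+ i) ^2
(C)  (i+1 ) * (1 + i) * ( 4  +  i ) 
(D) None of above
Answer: C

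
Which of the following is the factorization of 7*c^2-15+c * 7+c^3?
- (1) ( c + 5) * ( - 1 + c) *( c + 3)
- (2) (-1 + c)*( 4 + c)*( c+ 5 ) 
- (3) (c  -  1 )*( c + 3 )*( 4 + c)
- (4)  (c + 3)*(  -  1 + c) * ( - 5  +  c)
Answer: 1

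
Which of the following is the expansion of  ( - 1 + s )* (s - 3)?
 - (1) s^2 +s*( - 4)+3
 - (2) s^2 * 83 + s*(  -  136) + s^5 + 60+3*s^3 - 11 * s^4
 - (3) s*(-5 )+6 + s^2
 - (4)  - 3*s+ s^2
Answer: 1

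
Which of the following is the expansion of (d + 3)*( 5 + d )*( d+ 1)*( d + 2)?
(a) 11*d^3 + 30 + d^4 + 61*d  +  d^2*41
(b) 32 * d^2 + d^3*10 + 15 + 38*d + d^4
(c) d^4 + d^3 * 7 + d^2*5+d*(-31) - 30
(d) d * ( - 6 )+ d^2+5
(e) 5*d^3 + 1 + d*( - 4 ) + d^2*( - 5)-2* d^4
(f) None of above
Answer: a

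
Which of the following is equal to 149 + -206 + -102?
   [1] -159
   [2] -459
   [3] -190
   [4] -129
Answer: 1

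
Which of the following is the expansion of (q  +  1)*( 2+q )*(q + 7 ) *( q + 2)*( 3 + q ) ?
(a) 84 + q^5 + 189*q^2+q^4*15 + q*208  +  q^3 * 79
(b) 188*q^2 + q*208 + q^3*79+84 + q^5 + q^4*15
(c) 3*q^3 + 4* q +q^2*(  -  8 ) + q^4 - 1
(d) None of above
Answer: a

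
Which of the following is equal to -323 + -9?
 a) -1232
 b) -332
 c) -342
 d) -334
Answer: b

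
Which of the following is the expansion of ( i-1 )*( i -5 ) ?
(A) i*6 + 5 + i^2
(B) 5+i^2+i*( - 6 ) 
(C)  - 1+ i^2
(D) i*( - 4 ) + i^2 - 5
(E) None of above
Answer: B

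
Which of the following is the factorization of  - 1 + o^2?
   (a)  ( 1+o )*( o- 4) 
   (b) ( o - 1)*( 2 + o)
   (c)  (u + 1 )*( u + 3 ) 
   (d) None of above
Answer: d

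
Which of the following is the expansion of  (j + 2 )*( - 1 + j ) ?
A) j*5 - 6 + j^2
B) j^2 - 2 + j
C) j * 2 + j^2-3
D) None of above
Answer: B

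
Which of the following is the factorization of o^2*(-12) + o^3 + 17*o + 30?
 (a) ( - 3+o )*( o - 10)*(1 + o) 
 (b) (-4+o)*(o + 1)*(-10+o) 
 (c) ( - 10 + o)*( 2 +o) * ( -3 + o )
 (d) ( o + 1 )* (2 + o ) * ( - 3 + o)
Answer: a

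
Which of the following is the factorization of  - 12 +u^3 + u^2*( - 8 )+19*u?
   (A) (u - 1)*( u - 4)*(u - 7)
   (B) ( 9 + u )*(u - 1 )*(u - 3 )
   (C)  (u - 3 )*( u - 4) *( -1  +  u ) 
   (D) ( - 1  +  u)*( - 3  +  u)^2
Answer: C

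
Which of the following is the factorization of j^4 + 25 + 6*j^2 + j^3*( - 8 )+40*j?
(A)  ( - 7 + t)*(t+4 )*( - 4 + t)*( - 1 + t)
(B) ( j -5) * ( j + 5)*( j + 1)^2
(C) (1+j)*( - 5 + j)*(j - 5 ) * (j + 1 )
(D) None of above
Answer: C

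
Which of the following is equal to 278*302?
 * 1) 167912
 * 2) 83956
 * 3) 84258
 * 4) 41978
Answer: 2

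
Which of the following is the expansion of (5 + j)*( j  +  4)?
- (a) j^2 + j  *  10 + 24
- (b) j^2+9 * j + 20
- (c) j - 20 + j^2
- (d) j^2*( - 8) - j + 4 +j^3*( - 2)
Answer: b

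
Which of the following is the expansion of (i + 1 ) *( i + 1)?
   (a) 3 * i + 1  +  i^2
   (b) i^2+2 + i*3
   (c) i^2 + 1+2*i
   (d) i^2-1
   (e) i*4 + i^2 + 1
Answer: c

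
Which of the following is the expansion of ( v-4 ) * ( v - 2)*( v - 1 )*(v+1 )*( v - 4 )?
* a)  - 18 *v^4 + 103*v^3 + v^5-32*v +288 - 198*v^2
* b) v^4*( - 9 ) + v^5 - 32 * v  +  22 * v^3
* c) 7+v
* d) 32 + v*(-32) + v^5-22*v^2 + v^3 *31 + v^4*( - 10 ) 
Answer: d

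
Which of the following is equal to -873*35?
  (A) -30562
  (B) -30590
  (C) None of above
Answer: C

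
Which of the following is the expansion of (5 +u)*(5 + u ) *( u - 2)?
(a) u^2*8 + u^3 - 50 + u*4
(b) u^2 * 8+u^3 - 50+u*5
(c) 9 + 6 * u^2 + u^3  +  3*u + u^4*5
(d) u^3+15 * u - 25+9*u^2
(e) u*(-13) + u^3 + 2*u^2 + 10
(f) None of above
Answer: b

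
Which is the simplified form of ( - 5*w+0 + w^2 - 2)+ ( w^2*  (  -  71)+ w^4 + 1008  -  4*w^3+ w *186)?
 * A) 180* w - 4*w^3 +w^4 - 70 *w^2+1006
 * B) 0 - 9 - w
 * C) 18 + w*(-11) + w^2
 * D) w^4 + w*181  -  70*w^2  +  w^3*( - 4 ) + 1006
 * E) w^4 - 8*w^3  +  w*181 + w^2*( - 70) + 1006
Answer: D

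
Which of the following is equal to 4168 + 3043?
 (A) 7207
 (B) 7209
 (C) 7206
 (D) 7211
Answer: D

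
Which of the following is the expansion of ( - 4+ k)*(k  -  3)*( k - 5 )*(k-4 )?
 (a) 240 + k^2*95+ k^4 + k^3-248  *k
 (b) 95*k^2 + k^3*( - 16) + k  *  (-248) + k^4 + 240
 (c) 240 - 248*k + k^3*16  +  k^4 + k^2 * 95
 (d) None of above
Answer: b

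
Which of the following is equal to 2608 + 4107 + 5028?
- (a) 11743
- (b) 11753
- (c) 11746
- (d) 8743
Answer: a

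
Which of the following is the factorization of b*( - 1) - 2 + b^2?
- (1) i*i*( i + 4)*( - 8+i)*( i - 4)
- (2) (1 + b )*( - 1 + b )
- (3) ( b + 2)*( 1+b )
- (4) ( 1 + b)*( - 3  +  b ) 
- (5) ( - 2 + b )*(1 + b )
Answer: 5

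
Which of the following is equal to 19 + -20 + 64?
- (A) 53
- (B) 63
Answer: B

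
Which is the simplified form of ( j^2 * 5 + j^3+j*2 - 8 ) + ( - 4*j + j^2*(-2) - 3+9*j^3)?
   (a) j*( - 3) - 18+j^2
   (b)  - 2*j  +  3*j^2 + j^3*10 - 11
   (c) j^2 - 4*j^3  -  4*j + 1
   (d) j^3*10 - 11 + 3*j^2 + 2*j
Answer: b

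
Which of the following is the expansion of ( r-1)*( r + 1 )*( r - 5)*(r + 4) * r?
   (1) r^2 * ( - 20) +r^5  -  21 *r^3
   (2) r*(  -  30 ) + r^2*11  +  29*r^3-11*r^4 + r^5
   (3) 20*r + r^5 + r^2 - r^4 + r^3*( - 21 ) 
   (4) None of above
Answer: 3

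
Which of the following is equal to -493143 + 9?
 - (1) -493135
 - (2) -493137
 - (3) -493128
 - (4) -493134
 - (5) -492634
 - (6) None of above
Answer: 4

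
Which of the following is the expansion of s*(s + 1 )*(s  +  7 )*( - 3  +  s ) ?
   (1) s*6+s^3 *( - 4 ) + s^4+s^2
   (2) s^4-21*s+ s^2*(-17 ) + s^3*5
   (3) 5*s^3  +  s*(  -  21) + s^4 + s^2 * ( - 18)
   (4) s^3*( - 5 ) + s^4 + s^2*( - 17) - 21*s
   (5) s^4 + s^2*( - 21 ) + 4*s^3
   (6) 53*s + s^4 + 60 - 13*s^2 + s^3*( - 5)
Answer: 2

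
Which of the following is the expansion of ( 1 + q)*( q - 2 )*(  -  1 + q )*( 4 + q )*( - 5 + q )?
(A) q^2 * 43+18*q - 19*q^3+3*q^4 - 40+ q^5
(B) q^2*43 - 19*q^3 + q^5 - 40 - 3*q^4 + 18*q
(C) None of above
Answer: B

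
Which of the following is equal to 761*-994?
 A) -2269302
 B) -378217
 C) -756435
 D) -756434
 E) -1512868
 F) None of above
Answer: D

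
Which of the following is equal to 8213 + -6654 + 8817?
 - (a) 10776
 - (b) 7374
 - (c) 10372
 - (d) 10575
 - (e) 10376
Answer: e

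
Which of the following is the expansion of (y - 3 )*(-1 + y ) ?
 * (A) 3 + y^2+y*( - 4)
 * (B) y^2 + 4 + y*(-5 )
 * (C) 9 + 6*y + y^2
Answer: A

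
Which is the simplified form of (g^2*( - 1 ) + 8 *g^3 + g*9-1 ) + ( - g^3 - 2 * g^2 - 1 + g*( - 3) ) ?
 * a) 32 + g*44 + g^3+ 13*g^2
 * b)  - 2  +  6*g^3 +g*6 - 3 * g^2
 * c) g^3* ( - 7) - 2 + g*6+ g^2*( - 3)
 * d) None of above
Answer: d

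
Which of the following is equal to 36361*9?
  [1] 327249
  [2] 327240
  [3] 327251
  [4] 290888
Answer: 1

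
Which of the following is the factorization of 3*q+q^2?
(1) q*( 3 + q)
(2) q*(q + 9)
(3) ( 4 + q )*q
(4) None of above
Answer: 1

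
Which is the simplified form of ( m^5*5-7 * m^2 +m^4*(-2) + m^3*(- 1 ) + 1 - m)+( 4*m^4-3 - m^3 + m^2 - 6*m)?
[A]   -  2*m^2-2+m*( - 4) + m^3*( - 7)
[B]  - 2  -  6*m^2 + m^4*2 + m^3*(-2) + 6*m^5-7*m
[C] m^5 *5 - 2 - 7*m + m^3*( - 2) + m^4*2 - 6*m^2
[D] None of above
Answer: C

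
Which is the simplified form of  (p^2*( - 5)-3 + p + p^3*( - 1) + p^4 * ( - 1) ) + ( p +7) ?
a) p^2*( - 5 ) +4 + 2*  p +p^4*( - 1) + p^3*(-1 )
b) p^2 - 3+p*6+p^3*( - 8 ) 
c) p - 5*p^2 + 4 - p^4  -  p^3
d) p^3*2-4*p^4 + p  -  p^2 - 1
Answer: a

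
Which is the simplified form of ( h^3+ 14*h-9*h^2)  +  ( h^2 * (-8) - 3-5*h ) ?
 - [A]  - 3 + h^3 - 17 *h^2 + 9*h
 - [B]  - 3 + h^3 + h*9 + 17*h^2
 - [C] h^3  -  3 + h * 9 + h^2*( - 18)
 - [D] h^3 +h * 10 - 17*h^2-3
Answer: A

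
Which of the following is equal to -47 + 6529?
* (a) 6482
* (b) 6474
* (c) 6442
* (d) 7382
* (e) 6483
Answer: a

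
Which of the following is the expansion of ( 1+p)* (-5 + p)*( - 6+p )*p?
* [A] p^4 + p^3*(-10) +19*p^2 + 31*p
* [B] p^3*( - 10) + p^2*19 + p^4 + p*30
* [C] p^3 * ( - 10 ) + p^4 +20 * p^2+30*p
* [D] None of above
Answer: B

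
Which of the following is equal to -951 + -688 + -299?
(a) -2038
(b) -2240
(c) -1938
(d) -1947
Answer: c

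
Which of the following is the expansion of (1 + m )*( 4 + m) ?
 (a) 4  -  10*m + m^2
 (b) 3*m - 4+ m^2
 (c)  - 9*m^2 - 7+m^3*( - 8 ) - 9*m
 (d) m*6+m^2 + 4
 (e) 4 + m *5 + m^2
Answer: e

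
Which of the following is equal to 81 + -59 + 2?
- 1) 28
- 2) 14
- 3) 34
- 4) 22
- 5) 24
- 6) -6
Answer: 5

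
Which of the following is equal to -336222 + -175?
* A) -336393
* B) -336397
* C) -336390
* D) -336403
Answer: B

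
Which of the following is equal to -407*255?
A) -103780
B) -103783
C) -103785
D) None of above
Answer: C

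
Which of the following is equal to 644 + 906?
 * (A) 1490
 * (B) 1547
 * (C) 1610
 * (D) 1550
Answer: D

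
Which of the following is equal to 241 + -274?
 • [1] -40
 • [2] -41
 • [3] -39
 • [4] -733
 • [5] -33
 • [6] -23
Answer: 5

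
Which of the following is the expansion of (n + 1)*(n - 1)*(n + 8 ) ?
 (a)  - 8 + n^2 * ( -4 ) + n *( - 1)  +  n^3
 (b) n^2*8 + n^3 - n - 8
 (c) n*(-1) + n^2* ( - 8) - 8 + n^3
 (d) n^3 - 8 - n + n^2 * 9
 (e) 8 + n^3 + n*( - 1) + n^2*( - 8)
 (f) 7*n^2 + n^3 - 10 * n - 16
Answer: b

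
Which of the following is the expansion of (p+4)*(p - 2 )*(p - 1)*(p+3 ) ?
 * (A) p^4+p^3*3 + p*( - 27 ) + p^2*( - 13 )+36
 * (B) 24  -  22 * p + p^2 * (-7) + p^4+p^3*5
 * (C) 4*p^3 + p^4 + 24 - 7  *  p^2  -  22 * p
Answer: C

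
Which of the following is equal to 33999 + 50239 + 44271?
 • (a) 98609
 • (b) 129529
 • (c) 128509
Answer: c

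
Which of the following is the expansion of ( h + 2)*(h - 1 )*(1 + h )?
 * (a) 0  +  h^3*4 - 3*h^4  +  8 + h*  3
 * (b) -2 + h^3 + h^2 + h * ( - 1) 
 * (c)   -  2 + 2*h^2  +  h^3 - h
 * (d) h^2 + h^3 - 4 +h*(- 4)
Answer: c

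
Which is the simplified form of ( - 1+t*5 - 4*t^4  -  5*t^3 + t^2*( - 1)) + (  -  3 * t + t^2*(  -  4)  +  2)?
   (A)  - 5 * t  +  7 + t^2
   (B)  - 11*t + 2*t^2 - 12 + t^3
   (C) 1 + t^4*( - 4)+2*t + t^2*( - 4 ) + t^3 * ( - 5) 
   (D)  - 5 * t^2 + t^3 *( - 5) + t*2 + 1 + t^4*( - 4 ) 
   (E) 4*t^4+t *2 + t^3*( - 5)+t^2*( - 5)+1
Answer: D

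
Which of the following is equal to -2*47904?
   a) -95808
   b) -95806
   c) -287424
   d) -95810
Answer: a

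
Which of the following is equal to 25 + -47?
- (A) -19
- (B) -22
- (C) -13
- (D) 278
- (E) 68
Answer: B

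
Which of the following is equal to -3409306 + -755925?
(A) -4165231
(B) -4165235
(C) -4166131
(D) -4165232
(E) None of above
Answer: A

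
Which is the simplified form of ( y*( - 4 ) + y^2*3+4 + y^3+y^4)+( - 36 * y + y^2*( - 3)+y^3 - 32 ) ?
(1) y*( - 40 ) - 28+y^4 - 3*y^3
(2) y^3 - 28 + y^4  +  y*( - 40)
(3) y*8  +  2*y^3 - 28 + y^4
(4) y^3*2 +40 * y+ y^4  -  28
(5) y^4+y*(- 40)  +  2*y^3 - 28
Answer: 5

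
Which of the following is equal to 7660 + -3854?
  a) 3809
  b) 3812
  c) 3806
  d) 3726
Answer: c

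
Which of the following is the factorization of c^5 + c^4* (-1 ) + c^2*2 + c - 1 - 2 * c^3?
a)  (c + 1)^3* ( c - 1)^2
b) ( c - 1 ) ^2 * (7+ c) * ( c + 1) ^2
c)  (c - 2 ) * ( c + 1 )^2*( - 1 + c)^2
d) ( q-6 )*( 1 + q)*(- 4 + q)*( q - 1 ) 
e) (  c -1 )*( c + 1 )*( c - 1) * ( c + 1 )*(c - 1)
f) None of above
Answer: e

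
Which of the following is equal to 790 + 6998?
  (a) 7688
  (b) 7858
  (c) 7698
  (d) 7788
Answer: d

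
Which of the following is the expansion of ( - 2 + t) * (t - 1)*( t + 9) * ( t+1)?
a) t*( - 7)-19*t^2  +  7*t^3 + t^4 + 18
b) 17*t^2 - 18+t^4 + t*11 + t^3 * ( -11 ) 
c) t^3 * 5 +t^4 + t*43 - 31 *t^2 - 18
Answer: a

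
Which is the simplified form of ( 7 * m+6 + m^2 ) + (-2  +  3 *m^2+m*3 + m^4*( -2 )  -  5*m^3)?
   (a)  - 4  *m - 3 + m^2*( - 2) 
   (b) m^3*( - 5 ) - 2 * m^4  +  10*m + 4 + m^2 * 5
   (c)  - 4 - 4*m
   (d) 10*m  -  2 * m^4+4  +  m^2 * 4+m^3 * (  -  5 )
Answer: d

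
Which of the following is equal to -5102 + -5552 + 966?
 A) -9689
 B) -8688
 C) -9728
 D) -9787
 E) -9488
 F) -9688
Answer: F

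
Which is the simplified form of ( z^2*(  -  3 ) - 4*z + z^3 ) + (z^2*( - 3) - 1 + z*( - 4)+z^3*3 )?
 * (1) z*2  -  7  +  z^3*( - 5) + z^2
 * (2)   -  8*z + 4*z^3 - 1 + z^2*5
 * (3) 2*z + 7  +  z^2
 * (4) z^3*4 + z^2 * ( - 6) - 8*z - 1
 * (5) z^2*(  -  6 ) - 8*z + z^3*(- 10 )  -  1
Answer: 4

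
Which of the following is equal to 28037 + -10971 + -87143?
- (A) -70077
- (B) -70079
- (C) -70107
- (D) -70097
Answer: A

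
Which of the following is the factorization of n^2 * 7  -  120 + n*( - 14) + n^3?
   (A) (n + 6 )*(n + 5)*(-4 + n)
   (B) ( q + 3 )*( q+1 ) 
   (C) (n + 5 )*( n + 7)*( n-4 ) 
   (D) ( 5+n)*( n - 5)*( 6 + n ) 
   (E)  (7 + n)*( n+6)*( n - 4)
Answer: A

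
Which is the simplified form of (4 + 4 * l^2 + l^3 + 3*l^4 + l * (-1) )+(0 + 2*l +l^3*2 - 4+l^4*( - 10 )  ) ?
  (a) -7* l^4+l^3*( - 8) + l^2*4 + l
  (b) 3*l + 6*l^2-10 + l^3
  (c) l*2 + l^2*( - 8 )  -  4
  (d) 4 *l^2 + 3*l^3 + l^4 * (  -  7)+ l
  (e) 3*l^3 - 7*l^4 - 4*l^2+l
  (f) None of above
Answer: d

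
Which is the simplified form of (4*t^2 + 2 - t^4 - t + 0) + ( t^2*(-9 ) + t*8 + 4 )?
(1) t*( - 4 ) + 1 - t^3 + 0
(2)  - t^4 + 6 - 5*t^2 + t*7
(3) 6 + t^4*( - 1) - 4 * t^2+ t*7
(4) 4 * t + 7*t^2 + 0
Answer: 2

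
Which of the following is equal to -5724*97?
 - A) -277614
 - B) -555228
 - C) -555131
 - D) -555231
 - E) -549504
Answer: B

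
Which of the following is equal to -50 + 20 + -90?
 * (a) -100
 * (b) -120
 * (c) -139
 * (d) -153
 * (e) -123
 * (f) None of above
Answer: b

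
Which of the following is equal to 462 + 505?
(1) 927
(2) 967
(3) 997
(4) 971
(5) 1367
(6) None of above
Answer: 2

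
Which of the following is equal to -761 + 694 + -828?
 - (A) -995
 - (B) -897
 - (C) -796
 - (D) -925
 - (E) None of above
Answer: E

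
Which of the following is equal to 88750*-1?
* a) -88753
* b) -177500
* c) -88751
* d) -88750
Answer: d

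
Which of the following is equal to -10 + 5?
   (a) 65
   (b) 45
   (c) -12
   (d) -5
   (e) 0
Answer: d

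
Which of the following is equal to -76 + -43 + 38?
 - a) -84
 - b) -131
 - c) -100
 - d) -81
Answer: d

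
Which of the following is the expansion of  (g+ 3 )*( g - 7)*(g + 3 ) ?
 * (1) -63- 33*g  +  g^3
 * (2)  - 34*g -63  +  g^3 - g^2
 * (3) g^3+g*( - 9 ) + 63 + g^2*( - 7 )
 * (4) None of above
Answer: 4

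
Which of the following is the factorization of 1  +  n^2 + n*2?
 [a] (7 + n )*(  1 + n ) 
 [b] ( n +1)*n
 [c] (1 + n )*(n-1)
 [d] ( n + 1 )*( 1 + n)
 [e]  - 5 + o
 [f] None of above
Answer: d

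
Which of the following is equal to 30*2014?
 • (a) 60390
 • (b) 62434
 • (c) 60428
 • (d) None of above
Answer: d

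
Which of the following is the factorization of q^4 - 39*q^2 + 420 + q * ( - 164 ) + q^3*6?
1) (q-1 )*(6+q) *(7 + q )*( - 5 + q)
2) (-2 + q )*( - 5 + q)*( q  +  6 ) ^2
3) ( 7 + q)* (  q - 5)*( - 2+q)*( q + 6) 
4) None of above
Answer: 3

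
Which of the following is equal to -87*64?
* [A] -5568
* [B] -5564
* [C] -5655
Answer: A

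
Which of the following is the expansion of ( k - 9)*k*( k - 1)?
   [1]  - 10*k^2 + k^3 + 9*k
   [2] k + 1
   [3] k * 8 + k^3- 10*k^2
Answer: 1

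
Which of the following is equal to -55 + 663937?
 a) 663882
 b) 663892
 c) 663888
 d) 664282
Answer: a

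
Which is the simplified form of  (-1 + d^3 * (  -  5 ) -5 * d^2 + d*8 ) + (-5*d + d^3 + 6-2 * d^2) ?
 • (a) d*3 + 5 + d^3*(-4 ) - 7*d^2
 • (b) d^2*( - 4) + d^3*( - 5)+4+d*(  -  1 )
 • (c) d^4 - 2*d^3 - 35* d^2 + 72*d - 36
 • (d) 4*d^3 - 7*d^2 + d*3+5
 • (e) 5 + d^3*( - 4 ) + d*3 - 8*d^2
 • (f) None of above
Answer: a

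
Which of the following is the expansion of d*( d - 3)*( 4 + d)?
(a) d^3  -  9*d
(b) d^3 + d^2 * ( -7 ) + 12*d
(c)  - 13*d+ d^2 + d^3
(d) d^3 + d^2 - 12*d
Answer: d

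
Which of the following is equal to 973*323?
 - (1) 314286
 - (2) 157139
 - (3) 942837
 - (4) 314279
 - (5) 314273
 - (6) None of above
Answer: 4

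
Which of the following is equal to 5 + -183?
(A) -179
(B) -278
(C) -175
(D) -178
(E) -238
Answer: D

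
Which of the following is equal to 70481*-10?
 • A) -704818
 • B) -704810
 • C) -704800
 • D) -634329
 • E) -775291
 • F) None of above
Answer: B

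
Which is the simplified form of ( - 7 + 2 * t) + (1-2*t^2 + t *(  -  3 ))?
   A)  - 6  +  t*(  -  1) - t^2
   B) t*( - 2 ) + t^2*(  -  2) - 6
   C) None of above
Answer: C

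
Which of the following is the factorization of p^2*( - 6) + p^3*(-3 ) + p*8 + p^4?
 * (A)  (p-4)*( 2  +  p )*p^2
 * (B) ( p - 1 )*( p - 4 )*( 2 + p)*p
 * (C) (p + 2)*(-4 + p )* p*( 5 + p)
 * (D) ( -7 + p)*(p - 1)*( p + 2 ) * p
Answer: B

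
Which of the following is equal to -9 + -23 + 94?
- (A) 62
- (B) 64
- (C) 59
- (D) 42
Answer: A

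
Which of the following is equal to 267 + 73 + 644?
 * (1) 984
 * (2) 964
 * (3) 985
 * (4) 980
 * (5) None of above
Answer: 1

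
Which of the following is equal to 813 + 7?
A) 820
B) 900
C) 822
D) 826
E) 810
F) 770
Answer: A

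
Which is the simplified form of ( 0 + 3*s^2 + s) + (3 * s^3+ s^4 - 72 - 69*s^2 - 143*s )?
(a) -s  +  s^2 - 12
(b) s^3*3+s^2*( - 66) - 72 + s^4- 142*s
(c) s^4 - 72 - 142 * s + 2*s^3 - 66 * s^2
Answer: b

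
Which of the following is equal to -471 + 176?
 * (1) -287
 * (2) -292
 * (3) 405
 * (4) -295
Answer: 4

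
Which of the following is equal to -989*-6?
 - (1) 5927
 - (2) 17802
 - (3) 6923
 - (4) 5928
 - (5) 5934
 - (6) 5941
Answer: 5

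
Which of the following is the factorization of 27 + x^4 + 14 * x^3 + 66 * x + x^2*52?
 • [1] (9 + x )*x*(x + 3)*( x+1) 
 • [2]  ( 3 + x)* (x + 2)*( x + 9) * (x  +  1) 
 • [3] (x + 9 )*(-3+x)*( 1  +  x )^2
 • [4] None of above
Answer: 4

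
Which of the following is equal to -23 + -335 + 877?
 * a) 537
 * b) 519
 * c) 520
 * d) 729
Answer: b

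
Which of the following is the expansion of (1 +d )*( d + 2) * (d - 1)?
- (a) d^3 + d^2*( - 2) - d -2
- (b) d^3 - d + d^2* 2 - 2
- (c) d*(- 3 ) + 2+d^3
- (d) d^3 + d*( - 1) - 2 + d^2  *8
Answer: b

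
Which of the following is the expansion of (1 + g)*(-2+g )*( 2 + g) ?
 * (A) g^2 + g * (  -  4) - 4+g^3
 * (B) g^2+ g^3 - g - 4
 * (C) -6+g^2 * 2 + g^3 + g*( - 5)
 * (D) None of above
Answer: A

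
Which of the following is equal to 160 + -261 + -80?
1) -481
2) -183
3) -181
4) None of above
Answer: 3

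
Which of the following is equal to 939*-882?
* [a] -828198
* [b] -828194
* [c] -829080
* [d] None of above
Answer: a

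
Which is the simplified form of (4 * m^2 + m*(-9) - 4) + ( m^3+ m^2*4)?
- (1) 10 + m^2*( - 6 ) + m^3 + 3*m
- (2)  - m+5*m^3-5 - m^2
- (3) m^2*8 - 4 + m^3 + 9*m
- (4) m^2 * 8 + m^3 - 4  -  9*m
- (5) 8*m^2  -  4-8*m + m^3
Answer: 4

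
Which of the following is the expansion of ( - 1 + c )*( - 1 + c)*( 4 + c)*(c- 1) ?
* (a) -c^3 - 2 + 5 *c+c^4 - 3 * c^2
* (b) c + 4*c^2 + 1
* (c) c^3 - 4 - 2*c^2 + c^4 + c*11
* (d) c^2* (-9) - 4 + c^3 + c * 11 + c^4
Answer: d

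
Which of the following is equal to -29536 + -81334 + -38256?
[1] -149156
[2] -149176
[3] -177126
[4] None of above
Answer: 4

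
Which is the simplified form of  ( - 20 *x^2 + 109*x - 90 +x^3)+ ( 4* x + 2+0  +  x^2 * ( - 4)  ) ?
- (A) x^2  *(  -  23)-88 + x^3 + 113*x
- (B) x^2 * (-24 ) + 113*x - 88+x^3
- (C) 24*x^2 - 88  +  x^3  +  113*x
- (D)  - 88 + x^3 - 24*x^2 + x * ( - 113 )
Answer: B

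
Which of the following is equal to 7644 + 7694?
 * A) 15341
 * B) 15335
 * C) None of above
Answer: C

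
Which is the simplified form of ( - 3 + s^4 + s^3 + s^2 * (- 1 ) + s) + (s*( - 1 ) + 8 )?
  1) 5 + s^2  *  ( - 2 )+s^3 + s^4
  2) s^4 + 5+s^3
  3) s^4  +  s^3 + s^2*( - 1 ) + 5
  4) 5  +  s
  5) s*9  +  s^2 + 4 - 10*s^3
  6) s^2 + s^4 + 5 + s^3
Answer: 3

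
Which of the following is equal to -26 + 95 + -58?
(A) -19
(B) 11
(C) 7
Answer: B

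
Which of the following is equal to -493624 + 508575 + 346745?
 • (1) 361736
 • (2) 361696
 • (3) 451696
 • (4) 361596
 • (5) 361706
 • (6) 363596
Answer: 2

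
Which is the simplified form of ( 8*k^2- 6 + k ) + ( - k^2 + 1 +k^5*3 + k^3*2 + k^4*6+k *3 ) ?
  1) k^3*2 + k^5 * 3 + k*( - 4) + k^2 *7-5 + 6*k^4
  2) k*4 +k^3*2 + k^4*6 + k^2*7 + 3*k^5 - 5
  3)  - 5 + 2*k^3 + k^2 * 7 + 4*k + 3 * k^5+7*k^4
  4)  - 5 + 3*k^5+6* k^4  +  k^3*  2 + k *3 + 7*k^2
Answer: 2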